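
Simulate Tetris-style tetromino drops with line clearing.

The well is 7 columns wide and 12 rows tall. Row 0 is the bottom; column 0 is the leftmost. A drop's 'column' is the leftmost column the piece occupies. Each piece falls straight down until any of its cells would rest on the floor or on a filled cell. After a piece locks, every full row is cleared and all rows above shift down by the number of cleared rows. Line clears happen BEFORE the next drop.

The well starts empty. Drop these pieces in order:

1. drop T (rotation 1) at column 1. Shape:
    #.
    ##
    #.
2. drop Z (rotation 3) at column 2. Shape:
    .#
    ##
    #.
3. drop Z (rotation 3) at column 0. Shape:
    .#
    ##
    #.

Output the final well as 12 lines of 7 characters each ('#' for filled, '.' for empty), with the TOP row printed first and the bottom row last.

Drop 1: T rot1 at col 1 lands with bottom-row=0; cleared 0 line(s) (total 0); column heights now [0 3 2 0 0 0 0], max=3
Drop 2: Z rot3 at col 2 lands with bottom-row=2; cleared 0 line(s) (total 0); column heights now [0 3 4 5 0 0 0], max=5
Drop 3: Z rot3 at col 0 lands with bottom-row=2; cleared 0 line(s) (total 0); column heights now [4 5 4 5 0 0 0], max=5

Answer: .......
.......
.......
.......
.......
.......
.......
.#.#...
####...
###....
.##....
.#.....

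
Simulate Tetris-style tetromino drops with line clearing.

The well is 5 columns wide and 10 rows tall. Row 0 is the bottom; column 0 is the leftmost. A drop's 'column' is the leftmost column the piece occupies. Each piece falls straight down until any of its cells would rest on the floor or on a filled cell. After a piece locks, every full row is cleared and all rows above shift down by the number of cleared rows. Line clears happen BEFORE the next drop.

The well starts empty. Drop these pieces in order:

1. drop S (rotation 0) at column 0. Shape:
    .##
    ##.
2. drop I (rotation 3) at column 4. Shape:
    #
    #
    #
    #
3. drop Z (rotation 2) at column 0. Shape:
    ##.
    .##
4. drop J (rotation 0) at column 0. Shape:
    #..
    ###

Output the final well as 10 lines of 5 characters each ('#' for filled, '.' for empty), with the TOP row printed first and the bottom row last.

Answer: .....
.....
.....
.....
#....
###..
##..#
.##.#
.##.#
##..#

Derivation:
Drop 1: S rot0 at col 0 lands with bottom-row=0; cleared 0 line(s) (total 0); column heights now [1 2 2 0 0], max=2
Drop 2: I rot3 at col 4 lands with bottom-row=0; cleared 0 line(s) (total 0); column heights now [1 2 2 0 4], max=4
Drop 3: Z rot2 at col 0 lands with bottom-row=2; cleared 0 line(s) (total 0); column heights now [4 4 3 0 4], max=4
Drop 4: J rot0 at col 0 lands with bottom-row=4; cleared 0 line(s) (total 0); column heights now [6 5 5 0 4], max=6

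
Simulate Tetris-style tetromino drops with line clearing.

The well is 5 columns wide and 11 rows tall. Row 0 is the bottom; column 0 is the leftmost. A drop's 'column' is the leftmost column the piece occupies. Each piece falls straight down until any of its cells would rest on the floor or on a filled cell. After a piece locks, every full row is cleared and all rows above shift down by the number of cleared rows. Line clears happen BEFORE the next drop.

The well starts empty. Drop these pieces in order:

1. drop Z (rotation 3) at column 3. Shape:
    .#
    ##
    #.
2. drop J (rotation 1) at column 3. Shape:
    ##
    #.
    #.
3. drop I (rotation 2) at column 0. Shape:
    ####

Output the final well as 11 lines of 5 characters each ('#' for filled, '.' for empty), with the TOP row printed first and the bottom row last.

Answer: .....
.....
.....
.....
.....
####.
...##
...#.
...##
...##
...#.

Derivation:
Drop 1: Z rot3 at col 3 lands with bottom-row=0; cleared 0 line(s) (total 0); column heights now [0 0 0 2 3], max=3
Drop 2: J rot1 at col 3 lands with bottom-row=2; cleared 0 line(s) (total 0); column heights now [0 0 0 5 5], max=5
Drop 3: I rot2 at col 0 lands with bottom-row=5; cleared 0 line(s) (total 0); column heights now [6 6 6 6 5], max=6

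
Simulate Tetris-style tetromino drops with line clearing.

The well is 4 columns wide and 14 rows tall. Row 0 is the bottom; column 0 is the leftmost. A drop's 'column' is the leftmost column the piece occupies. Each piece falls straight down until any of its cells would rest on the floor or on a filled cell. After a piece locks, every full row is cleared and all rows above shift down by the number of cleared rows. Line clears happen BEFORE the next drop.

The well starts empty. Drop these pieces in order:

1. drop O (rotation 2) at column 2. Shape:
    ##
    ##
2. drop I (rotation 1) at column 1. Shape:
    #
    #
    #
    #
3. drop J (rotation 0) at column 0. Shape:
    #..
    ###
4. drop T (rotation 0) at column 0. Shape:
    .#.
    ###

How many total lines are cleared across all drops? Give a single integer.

Drop 1: O rot2 at col 2 lands with bottom-row=0; cleared 0 line(s) (total 0); column heights now [0 0 2 2], max=2
Drop 2: I rot1 at col 1 lands with bottom-row=0; cleared 0 line(s) (total 0); column heights now [0 4 2 2], max=4
Drop 3: J rot0 at col 0 lands with bottom-row=4; cleared 0 line(s) (total 0); column heights now [6 5 5 2], max=6
Drop 4: T rot0 at col 0 lands with bottom-row=6; cleared 0 line(s) (total 0); column heights now [7 8 7 2], max=8

Answer: 0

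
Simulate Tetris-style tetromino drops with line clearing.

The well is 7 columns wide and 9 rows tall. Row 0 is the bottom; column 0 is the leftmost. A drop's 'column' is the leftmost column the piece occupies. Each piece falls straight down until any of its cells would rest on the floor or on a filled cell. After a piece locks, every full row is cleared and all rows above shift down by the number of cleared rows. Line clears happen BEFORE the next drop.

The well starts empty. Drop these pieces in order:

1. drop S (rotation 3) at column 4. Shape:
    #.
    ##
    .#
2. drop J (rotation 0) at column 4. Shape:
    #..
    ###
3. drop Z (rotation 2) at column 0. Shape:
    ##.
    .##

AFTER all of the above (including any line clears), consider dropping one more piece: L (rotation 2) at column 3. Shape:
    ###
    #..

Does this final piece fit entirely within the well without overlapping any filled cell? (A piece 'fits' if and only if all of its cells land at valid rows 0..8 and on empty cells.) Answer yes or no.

Answer: yes

Derivation:
Drop 1: S rot3 at col 4 lands with bottom-row=0; cleared 0 line(s) (total 0); column heights now [0 0 0 0 3 2 0], max=3
Drop 2: J rot0 at col 4 lands with bottom-row=3; cleared 0 line(s) (total 0); column heights now [0 0 0 0 5 4 4], max=5
Drop 3: Z rot2 at col 0 lands with bottom-row=0; cleared 0 line(s) (total 0); column heights now [2 2 1 0 5 4 4], max=5
Test piece L rot2 at col 3 (width 3): heights before test = [2 2 1 0 5 4 4]; fits = True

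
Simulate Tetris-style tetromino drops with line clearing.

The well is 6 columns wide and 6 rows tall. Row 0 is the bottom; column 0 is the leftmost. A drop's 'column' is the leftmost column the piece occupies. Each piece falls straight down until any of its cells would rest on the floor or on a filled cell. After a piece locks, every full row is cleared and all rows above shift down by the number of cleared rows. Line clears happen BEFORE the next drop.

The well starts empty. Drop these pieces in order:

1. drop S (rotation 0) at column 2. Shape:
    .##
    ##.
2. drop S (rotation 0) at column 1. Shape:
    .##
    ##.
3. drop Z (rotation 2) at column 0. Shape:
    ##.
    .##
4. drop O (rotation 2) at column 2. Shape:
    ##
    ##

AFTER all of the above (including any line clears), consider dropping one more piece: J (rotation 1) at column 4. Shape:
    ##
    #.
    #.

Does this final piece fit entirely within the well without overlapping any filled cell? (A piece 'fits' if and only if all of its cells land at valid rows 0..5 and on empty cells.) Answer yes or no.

Drop 1: S rot0 at col 2 lands with bottom-row=0; cleared 0 line(s) (total 0); column heights now [0 0 1 2 2 0], max=2
Drop 2: S rot0 at col 1 lands with bottom-row=1; cleared 0 line(s) (total 0); column heights now [0 2 3 3 2 0], max=3
Drop 3: Z rot2 at col 0 lands with bottom-row=3; cleared 0 line(s) (total 0); column heights now [5 5 4 3 2 0], max=5
Drop 4: O rot2 at col 2 lands with bottom-row=4; cleared 0 line(s) (total 0); column heights now [5 5 6 6 2 0], max=6
Test piece J rot1 at col 4 (width 2): heights before test = [5 5 6 6 2 0]; fits = True

Answer: yes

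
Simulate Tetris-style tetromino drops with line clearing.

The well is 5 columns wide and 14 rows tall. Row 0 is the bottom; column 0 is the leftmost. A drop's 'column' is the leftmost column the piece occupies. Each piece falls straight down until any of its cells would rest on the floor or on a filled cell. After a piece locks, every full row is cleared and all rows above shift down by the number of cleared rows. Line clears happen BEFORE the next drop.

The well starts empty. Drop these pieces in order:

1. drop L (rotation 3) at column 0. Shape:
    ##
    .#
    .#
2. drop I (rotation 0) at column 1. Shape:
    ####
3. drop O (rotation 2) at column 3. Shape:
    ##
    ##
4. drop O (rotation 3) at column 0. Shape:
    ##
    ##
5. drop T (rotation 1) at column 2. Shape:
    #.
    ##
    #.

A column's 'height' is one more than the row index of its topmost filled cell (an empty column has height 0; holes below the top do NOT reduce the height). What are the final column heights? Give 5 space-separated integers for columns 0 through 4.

Drop 1: L rot3 at col 0 lands with bottom-row=0; cleared 0 line(s) (total 0); column heights now [3 3 0 0 0], max=3
Drop 2: I rot0 at col 1 lands with bottom-row=3; cleared 0 line(s) (total 0); column heights now [3 4 4 4 4], max=4
Drop 3: O rot2 at col 3 lands with bottom-row=4; cleared 0 line(s) (total 0); column heights now [3 4 4 6 6], max=6
Drop 4: O rot3 at col 0 lands with bottom-row=4; cleared 0 line(s) (total 0); column heights now [6 6 4 6 6], max=6
Drop 5: T rot1 at col 2 lands with bottom-row=5; cleared 1 line(s) (total 1); column heights now [5 5 7 6 5], max=7

Answer: 5 5 7 6 5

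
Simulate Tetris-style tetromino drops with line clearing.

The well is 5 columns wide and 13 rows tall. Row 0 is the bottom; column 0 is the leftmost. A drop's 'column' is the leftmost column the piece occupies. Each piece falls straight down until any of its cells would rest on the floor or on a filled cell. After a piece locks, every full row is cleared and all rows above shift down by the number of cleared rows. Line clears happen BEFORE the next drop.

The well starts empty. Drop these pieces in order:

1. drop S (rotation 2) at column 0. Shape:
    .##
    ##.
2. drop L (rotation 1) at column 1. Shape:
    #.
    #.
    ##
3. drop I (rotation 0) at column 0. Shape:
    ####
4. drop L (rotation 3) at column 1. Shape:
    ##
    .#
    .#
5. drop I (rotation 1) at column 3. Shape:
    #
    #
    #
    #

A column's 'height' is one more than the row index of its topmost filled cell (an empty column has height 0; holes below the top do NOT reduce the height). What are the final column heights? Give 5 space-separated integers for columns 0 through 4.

Answer: 6 9 9 10 0

Derivation:
Drop 1: S rot2 at col 0 lands with bottom-row=0; cleared 0 line(s) (total 0); column heights now [1 2 2 0 0], max=2
Drop 2: L rot1 at col 1 lands with bottom-row=2; cleared 0 line(s) (total 0); column heights now [1 5 3 0 0], max=5
Drop 3: I rot0 at col 0 lands with bottom-row=5; cleared 0 line(s) (total 0); column heights now [6 6 6 6 0], max=6
Drop 4: L rot3 at col 1 lands with bottom-row=6; cleared 0 line(s) (total 0); column heights now [6 9 9 6 0], max=9
Drop 5: I rot1 at col 3 lands with bottom-row=6; cleared 0 line(s) (total 0); column heights now [6 9 9 10 0], max=10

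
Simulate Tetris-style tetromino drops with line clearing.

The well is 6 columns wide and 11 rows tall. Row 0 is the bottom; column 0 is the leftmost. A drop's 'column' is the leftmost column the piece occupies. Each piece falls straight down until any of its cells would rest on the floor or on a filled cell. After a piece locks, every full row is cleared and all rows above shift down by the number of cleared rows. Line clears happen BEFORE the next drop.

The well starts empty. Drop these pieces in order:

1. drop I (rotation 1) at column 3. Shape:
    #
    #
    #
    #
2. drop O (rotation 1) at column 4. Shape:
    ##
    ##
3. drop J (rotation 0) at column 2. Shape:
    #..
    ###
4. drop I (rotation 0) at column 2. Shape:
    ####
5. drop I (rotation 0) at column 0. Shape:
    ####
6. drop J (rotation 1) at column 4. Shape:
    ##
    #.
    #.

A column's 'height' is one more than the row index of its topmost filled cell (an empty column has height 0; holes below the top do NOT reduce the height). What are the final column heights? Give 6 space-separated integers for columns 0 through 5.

Drop 1: I rot1 at col 3 lands with bottom-row=0; cleared 0 line(s) (total 0); column heights now [0 0 0 4 0 0], max=4
Drop 2: O rot1 at col 4 lands with bottom-row=0; cleared 0 line(s) (total 0); column heights now [0 0 0 4 2 2], max=4
Drop 3: J rot0 at col 2 lands with bottom-row=4; cleared 0 line(s) (total 0); column heights now [0 0 6 5 5 2], max=6
Drop 4: I rot0 at col 2 lands with bottom-row=6; cleared 0 line(s) (total 0); column heights now [0 0 7 7 7 7], max=7
Drop 5: I rot0 at col 0 lands with bottom-row=7; cleared 0 line(s) (total 0); column heights now [8 8 8 8 7 7], max=8
Drop 6: J rot1 at col 4 lands with bottom-row=7; cleared 0 line(s) (total 0); column heights now [8 8 8 8 10 10], max=10

Answer: 8 8 8 8 10 10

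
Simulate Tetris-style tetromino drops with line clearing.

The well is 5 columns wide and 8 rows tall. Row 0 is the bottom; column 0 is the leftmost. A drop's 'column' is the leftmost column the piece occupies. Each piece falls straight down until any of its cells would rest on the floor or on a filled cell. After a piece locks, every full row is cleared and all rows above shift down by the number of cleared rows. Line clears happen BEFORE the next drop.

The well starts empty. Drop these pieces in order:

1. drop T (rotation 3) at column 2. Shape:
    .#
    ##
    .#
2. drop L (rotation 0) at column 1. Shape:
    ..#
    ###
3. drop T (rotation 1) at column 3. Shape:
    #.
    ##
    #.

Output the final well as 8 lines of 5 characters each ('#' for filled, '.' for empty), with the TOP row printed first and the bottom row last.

Drop 1: T rot3 at col 2 lands with bottom-row=0; cleared 0 line(s) (total 0); column heights now [0 0 2 3 0], max=3
Drop 2: L rot0 at col 1 lands with bottom-row=3; cleared 0 line(s) (total 0); column heights now [0 4 4 5 0], max=5
Drop 3: T rot1 at col 3 lands with bottom-row=5; cleared 0 line(s) (total 0); column heights now [0 4 4 8 7], max=8

Answer: ...#.
...##
...#.
...#.
.###.
...#.
..##.
...#.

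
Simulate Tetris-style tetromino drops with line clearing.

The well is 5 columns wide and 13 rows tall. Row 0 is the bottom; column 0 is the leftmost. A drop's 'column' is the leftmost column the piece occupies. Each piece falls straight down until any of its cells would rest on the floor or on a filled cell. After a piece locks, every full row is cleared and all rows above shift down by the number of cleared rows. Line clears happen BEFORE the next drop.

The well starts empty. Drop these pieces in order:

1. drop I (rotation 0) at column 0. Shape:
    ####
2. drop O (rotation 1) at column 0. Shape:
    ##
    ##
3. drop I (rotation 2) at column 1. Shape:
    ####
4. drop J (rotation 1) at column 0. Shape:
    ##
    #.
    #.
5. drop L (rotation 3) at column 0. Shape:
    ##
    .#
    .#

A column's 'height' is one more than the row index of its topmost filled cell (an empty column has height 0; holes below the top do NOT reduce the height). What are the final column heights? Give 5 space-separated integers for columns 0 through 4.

Answer: 8 8 1 1 0

Derivation:
Drop 1: I rot0 at col 0 lands with bottom-row=0; cleared 0 line(s) (total 0); column heights now [1 1 1 1 0], max=1
Drop 2: O rot1 at col 0 lands with bottom-row=1; cleared 0 line(s) (total 0); column heights now [3 3 1 1 0], max=3
Drop 3: I rot2 at col 1 lands with bottom-row=3; cleared 0 line(s) (total 0); column heights now [3 4 4 4 4], max=4
Drop 4: J rot1 at col 0 lands with bottom-row=3; cleared 1 line(s) (total 1); column heights now [5 5 1 1 0], max=5
Drop 5: L rot3 at col 0 lands with bottom-row=5; cleared 0 line(s) (total 1); column heights now [8 8 1 1 0], max=8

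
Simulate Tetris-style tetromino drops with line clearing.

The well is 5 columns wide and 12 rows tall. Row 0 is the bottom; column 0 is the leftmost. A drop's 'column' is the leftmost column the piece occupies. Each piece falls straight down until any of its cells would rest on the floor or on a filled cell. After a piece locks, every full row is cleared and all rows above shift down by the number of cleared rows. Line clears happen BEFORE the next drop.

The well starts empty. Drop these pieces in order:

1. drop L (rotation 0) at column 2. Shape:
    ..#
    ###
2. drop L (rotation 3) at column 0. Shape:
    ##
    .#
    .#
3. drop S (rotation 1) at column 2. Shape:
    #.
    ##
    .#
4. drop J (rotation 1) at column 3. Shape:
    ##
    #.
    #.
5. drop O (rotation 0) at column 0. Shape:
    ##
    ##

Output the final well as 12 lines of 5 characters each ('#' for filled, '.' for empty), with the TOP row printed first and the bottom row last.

Answer: .....
.....
.....
.....
.....
.....
...##
##.#.
####.
####.
.#.##
.####

Derivation:
Drop 1: L rot0 at col 2 lands with bottom-row=0; cleared 0 line(s) (total 0); column heights now [0 0 1 1 2], max=2
Drop 2: L rot3 at col 0 lands with bottom-row=0; cleared 0 line(s) (total 0); column heights now [3 3 1 1 2], max=3
Drop 3: S rot1 at col 2 lands with bottom-row=1; cleared 0 line(s) (total 0); column heights now [3 3 4 3 2], max=4
Drop 4: J rot1 at col 3 lands with bottom-row=3; cleared 0 line(s) (total 0); column heights now [3 3 4 6 6], max=6
Drop 5: O rot0 at col 0 lands with bottom-row=3; cleared 0 line(s) (total 0); column heights now [5 5 4 6 6], max=6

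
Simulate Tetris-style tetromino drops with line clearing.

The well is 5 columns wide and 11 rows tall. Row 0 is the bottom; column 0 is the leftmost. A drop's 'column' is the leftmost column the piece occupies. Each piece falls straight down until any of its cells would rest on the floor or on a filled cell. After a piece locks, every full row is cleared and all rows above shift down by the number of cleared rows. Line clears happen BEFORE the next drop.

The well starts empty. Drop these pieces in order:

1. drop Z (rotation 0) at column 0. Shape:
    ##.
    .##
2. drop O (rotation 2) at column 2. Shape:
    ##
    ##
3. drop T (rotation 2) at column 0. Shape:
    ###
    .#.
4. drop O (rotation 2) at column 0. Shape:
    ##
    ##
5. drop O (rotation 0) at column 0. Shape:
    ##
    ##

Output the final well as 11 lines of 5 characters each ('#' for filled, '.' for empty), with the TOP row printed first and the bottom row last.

Answer: .....
.....
.....
##...
##...
##...
##...
###..
.###.
####.
.##..

Derivation:
Drop 1: Z rot0 at col 0 lands with bottom-row=0; cleared 0 line(s) (total 0); column heights now [2 2 1 0 0], max=2
Drop 2: O rot2 at col 2 lands with bottom-row=1; cleared 0 line(s) (total 0); column heights now [2 2 3 3 0], max=3
Drop 3: T rot2 at col 0 lands with bottom-row=2; cleared 0 line(s) (total 0); column heights now [4 4 4 3 0], max=4
Drop 4: O rot2 at col 0 lands with bottom-row=4; cleared 0 line(s) (total 0); column heights now [6 6 4 3 0], max=6
Drop 5: O rot0 at col 0 lands with bottom-row=6; cleared 0 line(s) (total 0); column heights now [8 8 4 3 0], max=8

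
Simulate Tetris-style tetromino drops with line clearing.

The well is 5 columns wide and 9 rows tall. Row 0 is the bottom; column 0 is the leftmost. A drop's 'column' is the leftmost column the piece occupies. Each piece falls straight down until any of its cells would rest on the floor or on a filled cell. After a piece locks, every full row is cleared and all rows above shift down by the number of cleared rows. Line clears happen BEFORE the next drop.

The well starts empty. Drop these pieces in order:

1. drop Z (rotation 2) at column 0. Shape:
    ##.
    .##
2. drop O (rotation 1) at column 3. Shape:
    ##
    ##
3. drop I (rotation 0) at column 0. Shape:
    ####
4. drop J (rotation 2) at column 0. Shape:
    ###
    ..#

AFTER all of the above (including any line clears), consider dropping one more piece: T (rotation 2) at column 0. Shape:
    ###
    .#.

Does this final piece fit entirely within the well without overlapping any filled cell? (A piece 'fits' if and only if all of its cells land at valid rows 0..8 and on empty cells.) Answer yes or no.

Drop 1: Z rot2 at col 0 lands with bottom-row=0; cleared 0 line(s) (total 0); column heights now [2 2 1 0 0], max=2
Drop 2: O rot1 at col 3 lands with bottom-row=0; cleared 0 line(s) (total 0); column heights now [2 2 1 2 2], max=2
Drop 3: I rot0 at col 0 lands with bottom-row=2; cleared 0 line(s) (total 0); column heights now [3 3 3 3 2], max=3
Drop 4: J rot2 at col 0 lands with bottom-row=3; cleared 0 line(s) (total 0); column heights now [5 5 5 3 2], max=5
Test piece T rot2 at col 0 (width 3): heights before test = [5 5 5 3 2]; fits = True

Answer: yes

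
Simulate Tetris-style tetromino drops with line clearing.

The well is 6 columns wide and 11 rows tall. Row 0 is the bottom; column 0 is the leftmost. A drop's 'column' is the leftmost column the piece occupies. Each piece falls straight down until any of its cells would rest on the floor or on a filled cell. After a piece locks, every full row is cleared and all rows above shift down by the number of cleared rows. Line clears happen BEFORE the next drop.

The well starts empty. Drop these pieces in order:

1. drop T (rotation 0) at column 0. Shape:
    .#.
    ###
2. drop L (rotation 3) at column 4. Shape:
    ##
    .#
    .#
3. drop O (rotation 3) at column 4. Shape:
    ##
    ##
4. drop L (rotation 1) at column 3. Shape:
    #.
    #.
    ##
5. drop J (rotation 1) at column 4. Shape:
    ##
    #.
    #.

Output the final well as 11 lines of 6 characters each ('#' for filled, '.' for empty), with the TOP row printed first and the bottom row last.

Answer: ......
......
....##
...##.
...##.
...##.
....##
....##
....##
.#...#
###..#

Derivation:
Drop 1: T rot0 at col 0 lands with bottom-row=0; cleared 0 line(s) (total 0); column heights now [1 2 1 0 0 0], max=2
Drop 2: L rot3 at col 4 lands with bottom-row=0; cleared 0 line(s) (total 0); column heights now [1 2 1 0 3 3], max=3
Drop 3: O rot3 at col 4 lands with bottom-row=3; cleared 0 line(s) (total 0); column heights now [1 2 1 0 5 5], max=5
Drop 4: L rot1 at col 3 lands with bottom-row=5; cleared 0 line(s) (total 0); column heights now [1 2 1 8 6 5], max=8
Drop 5: J rot1 at col 4 lands with bottom-row=6; cleared 0 line(s) (total 0); column heights now [1 2 1 8 9 9], max=9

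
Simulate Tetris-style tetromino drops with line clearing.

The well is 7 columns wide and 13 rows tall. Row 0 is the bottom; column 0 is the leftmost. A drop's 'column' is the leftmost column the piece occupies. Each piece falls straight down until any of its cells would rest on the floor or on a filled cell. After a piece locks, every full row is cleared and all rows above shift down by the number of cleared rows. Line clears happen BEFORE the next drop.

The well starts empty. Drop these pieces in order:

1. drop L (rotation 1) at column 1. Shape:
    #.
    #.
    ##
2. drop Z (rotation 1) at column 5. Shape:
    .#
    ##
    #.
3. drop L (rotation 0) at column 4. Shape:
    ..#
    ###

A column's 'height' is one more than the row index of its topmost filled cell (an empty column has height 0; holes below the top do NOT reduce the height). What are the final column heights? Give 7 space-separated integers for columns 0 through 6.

Answer: 0 3 1 0 4 4 5

Derivation:
Drop 1: L rot1 at col 1 lands with bottom-row=0; cleared 0 line(s) (total 0); column heights now [0 3 1 0 0 0 0], max=3
Drop 2: Z rot1 at col 5 lands with bottom-row=0; cleared 0 line(s) (total 0); column heights now [0 3 1 0 0 2 3], max=3
Drop 3: L rot0 at col 4 lands with bottom-row=3; cleared 0 line(s) (total 0); column heights now [0 3 1 0 4 4 5], max=5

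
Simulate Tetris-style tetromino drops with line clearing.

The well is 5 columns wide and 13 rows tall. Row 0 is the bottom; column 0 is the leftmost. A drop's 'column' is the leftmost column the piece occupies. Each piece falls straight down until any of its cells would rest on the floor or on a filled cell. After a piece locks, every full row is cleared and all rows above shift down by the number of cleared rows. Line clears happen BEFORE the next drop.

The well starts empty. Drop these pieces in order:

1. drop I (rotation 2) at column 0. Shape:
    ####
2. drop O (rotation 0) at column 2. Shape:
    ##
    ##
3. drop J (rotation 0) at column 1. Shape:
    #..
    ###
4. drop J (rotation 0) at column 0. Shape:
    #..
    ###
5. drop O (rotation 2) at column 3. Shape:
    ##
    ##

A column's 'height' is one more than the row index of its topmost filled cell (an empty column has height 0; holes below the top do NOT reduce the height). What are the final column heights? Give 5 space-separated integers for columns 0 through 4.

Drop 1: I rot2 at col 0 lands with bottom-row=0; cleared 0 line(s) (total 0); column heights now [1 1 1 1 0], max=1
Drop 2: O rot0 at col 2 lands with bottom-row=1; cleared 0 line(s) (total 0); column heights now [1 1 3 3 0], max=3
Drop 3: J rot0 at col 1 lands with bottom-row=3; cleared 0 line(s) (total 0); column heights now [1 5 4 4 0], max=5
Drop 4: J rot0 at col 0 lands with bottom-row=5; cleared 0 line(s) (total 0); column heights now [7 6 6 4 0], max=7
Drop 5: O rot2 at col 3 lands with bottom-row=4; cleared 1 line(s) (total 1); column heights now [6 5 4 5 5], max=6

Answer: 6 5 4 5 5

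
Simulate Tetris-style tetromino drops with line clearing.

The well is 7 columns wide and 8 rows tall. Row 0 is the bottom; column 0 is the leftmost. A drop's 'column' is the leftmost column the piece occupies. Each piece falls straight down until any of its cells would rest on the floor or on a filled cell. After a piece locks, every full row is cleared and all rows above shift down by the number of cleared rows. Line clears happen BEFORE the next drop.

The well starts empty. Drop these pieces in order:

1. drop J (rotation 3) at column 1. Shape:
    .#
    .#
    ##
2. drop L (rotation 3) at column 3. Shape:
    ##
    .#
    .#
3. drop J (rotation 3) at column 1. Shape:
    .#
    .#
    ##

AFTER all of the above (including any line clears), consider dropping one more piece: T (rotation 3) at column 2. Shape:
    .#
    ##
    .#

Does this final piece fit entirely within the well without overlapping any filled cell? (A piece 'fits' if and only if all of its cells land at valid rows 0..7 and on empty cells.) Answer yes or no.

Drop 1: J rot3 at col 1 lands with bottom-row=0; cleared 0 line(s) (total 0); column heights now [0 1 3 0 0 0 0], max=3
Drop 2: L rot3 at col 3 lands with bottom-row=0; cleared 0 line(s) (total 0); column heights now [0 1 3 3 3 0 0], max=3
Drop 3: J rot3 at col 1 lands with bottom-row=3; cleared 0 line(s) (total 0); column heights now [0 4 6 3 3 0 0], max=6
Test piece T rot3 at col 2 (width 2): heights before test = [0 4 6 3 3 0 0]; fits = True

Answer: yes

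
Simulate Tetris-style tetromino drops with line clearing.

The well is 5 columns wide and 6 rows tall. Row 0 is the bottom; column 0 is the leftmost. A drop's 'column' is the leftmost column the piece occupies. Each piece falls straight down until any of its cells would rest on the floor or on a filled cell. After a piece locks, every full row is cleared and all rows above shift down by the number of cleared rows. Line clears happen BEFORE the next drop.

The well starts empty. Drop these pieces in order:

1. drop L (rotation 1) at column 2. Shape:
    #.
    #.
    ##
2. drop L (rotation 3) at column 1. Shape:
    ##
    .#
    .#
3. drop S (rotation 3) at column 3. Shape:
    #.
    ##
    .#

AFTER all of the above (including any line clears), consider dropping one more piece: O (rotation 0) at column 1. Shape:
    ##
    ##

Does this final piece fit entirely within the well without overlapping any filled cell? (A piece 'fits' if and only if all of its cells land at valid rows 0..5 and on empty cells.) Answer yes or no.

Drop 1: L rot1 at col 2 lands with bottom-row=0; cleared 0 line(s) (total 0); column heights now [0 0 3 1 0], max=3
Drop 2: L rot3 at col 1 lands with bottom-row=3; cleared 0 line(s) (total 0); column heights now [0 6 6 1 0], max=6
Drop 3: S rot3 at col 3 lands with bottom-row=0; cleared 0 line(s) (total 0); column heights now [0 6 6 3 2], max=6
Test piece O rot0 at col 1 (width 2): heights before test = [0 6 6 3 2]; fits = False

Answer: no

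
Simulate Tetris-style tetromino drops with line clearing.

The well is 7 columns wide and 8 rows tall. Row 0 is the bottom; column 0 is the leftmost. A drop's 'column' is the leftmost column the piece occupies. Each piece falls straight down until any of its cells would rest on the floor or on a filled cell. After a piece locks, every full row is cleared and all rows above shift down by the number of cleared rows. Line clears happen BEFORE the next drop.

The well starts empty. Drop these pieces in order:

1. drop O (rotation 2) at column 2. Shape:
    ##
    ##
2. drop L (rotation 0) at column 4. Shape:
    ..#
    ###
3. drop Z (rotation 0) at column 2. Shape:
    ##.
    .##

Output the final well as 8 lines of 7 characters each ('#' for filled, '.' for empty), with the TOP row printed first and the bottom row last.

Answer: .......
.......
.......
.......
..##...
...##..
..##..#
..#####

Derivation:
Drop 1: O rot2 at col 2 lands with bottom-row=0; cleared 0 line(s) (total 0); column heights now [0 0 2 2 0 0 0], max=2
Drop 2: L rot0 at col 4 lands with bottom-row=0; cleared 0 line(s) (total 0); column heights now [0 0 2 2 1 1 2], max=2
Drop 3: Z rot0 at col 2 lands with bottom-row=2; cleared 0 line(s) (total 0); column heights now [0 0 4 4 3 1 2], max=4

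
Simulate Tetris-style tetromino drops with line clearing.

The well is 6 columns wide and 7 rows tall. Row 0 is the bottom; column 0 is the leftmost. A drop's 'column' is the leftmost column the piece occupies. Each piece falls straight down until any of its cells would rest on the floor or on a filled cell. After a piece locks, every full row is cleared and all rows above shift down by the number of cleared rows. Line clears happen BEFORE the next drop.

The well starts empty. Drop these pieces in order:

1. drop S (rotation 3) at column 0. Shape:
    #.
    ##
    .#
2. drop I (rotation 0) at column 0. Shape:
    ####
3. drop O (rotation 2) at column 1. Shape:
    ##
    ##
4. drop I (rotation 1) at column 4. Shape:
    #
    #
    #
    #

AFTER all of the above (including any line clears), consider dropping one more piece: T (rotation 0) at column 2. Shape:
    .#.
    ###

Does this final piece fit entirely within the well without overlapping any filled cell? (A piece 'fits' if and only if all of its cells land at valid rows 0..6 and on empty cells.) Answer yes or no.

Answer: no

Derivation:
Drop 1: S rot3 at col 0 lands with bottom-row=0; cleared 0 line(s) (total 0); column heights now [3 2 0 0 0 0], max=3
Drop 2: I rot0 at col 0 lands with bottom-row=3; cleared 0 line(s) (total 0); column heights now [4 4 4 4 0 0], max=4
Drop 3: O rot2 at col 1 lands with bottom-row=4; cleared 0 line(s) (total 0); column heights now [4 6 6 4 0 0], max=6
Drop 4: I rot1 at col 4 lands with bottom-row=0; cleared 0 line(s) (total 0); column heights now [4 6 6 4 4 0], max=6
Test piece T rot0 at col 2 (width 3): heights before test = [4 6 6 4 4 0]; fits = False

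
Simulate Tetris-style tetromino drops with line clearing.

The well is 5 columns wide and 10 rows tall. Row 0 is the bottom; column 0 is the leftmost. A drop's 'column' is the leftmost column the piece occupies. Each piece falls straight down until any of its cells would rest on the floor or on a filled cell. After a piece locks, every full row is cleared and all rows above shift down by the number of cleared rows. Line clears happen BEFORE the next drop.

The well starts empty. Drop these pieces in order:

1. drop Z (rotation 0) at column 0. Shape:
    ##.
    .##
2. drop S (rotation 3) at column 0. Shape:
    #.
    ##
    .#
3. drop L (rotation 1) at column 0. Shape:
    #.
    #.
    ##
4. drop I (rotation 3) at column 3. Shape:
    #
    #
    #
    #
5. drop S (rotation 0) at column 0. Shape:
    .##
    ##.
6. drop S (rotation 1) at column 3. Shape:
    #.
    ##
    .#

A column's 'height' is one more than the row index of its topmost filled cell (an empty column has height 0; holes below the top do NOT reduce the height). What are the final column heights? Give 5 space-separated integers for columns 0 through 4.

Drop 1: Z rot0 at col 0 lands with bottom-row=0; cleared 0 line(s) (total 0); column heights now [2 2 1 0 0], max=2
Drop 2: S rot3 at col 0 lands with bottom-row=2; cleared 0 line(s) (total 0); column heights now [5 4 1 0 0], max=5
Drop 3: L rot1 at col 0 lands with bottom-row=5; cleared 0 line(s) (total 0); column heights now [8 6 1 0 0], max=8
Drop 4: I rot3 at col 3 lands with bottom-row=0; cleared 0 line(s) (total 0); column heights now [8 6 1 4 0], max=8
Drop 5: S rot0 at col 0 lands with bottom-row=8; cleared 0 line(s) (total 0); column heights now [9 10 10 4 0], max=10
Drop 6: S rot1 at col 3 lands with bottom-row=3; cleared 0 line(s) (total 0); column heights now [9 10 10 6 5], max=10

Answer: 9 10 10 6 5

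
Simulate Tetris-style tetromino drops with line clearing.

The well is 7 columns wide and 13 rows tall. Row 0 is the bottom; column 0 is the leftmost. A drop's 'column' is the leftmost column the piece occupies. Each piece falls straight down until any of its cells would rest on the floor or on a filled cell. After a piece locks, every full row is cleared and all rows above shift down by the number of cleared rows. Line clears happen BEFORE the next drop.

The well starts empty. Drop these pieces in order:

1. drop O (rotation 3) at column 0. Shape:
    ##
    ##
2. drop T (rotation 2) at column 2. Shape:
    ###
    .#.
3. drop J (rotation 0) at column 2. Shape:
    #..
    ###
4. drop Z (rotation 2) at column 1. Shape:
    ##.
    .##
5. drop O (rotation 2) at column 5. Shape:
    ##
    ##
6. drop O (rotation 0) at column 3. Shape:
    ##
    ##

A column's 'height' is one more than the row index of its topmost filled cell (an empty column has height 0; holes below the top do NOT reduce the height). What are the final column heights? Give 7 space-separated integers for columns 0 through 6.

Answer: 1 5 5 6 6 1 1

Derivation:
Drop 1: O rot3 at col 0 lands with bottom-row=0; cleared 0 line(s) (total 0); column heights now [2 2 0 0 0 0 0], max=2
Drop 2: T rot2 at col 2 lands with bottom-row=0; cleared 0 line(s) (total 0); column heights now [2 2 2 2 2 0 0], max=2
Drop 3: J rot0 at col 2 lands with bottom-row=2; cleared 0 line(s) (total 0); column heights now [2 2 4 3 3 0 0], max=4
Drop 4: Z rot2 at col 1 lands with bottom-row=4; cleared 0 line(s) (total 0); column heights now [2 6 6 5 3 0 0], max=6
Drop 5: O rot2 at col 5 lands with bottom-row=0; cleared 1 line(s) (total 1); column heights now [1 5 5 4 2 1 1], max=5
Drop 6: O rot0 at col 3 lands with bottom-row=4; cleared 0 line(s) (total 1); column heights now [1 5 5 6 6 1 1], max=6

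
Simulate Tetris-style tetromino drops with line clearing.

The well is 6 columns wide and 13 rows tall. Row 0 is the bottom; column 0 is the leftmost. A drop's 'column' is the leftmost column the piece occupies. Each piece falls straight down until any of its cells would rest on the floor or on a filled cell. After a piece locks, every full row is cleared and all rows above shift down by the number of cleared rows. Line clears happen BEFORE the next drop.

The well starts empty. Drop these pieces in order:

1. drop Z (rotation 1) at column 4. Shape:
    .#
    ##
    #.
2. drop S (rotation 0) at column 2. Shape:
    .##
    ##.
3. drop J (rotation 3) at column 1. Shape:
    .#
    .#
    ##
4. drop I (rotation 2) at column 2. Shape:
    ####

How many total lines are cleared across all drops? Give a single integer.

Drop 1: Z rot1 at col 4 lands with bottom-row=0; cleared 0 line(s) (total 0); column heights now [0 0 0 0 2 3], max=3
Drop 2: S rot0 at col 2 lands with bottom-row=1; cleared 0 line(s) (total 0); column heights now [0 0 2 3 3 3], max=3
Drop 3: J rot3 at col 1 lands with bottom-row=2; cleared 0 line(s) (total 0); column heights now [0 3 5 3 3 3], max=5
Drop 4: I rot2 at col 2 lands with bottom-row=5; cleared 0 line(s) (total 0); column heights now [0 3 6 6 6 6], max=6

Answer: 0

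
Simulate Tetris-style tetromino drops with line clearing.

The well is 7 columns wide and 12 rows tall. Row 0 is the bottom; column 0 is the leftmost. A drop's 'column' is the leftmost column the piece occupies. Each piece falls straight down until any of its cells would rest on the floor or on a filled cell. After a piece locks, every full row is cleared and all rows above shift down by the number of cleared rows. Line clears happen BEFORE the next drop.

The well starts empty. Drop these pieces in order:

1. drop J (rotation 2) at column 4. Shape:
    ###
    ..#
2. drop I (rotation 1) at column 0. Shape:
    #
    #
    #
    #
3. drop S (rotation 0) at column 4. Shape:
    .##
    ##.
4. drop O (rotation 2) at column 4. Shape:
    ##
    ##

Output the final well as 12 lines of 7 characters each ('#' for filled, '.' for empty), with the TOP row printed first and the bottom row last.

Drop 1: J rot2 at col 4 lands with bottom-row=0; cleared 0 line(s) (total 0); column heights now [0 0 0 0 2 2 2], max=2
Drop 2: I rot1 at col 0 lands with bottom-row=0; cleared 0 line(s) (total 0); column heights now [4 0 0 0 2 2 2], max=4
Drop 3: S rot0 at col 4 lands with bottom-row=2; cleared 0 line(s) (total 0); column heights now [4 0 0 0 3 4 4], max=4
Drop 4: O rot2 at col 4 lands with bottom-row=4; cleared 0 line(s) (total 0); column heights now [4 0 0 0 6 6 4], max=6

Answer: .......
.......
.......
.......
.......
.......
....##.
....##.
#....##
#...##.
#...###
#.....#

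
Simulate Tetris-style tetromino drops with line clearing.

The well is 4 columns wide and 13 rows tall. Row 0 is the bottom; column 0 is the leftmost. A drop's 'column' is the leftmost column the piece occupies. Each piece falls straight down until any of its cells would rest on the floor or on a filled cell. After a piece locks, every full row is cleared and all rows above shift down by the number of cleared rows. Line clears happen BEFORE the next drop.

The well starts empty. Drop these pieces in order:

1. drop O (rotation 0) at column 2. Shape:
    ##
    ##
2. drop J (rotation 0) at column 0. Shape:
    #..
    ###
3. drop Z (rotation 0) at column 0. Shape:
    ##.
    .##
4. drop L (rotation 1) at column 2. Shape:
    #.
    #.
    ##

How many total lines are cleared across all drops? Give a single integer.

Answer: 1

Derivation:
Drop 1: O rot0 at col 2 lands with bottom-row=0; cleared 0 line(s) (total 0); column heights now [0 0 2 2], max=2
Drop 2: J rot0 at col 0 lands with bottom-row=2; cleared 0 line(s) (total 0); column heights now [4 3 3 2], max=4
Drop 3: Z rot0 at col 0 lands with bottom-row=3; cleared 0 line(s) (total 0); column heights now [5 5 4 2], max=5
Drop 4: L rot1 at col 2 lands with bottom-row=4; cleared 1 line(s) (total 1); column heights now [4 4 6 2], max=6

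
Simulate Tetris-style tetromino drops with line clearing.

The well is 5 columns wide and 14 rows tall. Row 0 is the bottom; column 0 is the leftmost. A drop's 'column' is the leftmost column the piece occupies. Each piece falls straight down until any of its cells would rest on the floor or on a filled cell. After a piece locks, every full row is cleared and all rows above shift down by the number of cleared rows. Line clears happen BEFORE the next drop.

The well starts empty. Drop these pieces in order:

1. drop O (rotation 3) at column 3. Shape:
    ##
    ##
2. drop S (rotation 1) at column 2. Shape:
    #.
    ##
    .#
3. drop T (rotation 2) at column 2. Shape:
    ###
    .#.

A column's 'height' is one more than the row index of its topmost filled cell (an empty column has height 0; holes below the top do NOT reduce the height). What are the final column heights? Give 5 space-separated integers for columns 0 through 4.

Answer: 0 0 6 6 6

Derivation:
Drop 1: O rot3 at col 3 lands with bottom-row=0; cleared 0 line(s) (total 0); column heights now [0 0 0 2 2], max=2
Drop 2: S rot1 at col 2 lands with bottom-row=2; cleared 0 line(s) (total 0); column heights now [0 0 5 4 2], max=5
Drop 3: T rot2 at col 2 lands with bottom-row=4; cleared 0 line(s) (total 0); column heights now [0 0 6 6 6], max=6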